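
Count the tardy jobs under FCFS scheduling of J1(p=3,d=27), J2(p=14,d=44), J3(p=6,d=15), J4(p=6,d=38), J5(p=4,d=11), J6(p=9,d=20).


Completion vs due date:
  J1: C=3, d=27 → on time
  J2: C=17, d=44 → on time
  J3: C=23, d=15 → TARDY
  J4: C=29, d=38 → on time
  J5: C=33, d=11 → TARDY
  J6: C=42, d=20 → TARDY
Tardy jobs: J3, J5, J6
Count = 3


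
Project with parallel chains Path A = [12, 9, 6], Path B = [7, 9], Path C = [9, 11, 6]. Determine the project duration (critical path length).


Path A: 12 + 9 + 6 = 27
Path B: 7 + 9 = 16
Path C: 9 + 11 + 6 = 26
Critical path = longest = max(27, 16, 26)
= 27 (Path A)


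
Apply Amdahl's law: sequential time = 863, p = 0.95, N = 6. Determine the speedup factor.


Amdahl's law: T_p = T × ((1-p) + p/N)
= 863 × ((1-0.95) + 0.95/6)
= 863 × (0.05 + 0.1583)
= 863 × 0.2083
= 179.79
Speedup = 863/179.79
= 4.80×


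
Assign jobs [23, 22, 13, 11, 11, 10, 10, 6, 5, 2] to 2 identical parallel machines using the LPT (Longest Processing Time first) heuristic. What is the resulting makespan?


Jobs (LPT sorted): [23, 22, 13, 11, 11, 10, 10, 6, 5, 2]
Machines: 2
  J=23 → Machine 1 (load: 0+23=23)
  J=22 → Machine 2 (load: 0+22=22)
  J=13 → Machine 2 (load: 22+13=35)
  J=11 → Machine 1 (load: 23+11=34)
  J=11 → Machine 1 (load: 34+11=45)
  J=10 → Machine 2 (load: 35+10=45)
  J=10 → Machine 1 (load: 45+10=55)
  J=6 → Machine 2 (load: 45+6=51)
  J=5 → Machine 2 (load: 51+5=56)
  J=2 → Machine 1 (load: 55+2=57)
Machine loads: [57, 56]
Makespan = max = 57 time units


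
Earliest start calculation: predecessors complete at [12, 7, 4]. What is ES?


ES = max of all predecessor completion times
Predecessors: [12, 7, 4]
ES = max(12, 7, 4)
= 12


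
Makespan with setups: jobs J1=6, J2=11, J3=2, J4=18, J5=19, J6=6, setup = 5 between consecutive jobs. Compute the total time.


Makespan = Σ processing + (n-1) × setup
= (6 + 11 + 2 + 18 + 19 + 6) + (6-1)×5
= 62 + 25
= 87 time units


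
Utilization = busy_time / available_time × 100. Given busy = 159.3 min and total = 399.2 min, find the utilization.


Utilization = busy / total × 100
= 159.3 / 399.2 × 100
= 39.9%


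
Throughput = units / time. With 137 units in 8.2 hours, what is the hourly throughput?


Throughput = units / time
= 137 / 8.2
= 16.7 units/hour


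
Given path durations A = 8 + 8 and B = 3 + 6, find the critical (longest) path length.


Path A: 8 + 8 = 16
Path B: 3 + 6 = 9
Critical path = longest = max(16, 9)
= 16 (Path A)


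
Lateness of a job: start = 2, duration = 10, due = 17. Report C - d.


Completion = 2 + 10 = 12
Lateness = C - d = 12 - 17
= -5


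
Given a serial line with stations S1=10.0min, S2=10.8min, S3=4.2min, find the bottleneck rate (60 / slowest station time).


Bottleneck = longest station time
Station times: [10.0, 10.8, 4.2]
Max = 10.8 min
Rate = 60 / 10.8
= 5.56 units/hour (bottleneck: 10.8min)


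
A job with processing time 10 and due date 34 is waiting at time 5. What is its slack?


Slack = due - current_time - processing
= 34 - 5 - 10
= 19


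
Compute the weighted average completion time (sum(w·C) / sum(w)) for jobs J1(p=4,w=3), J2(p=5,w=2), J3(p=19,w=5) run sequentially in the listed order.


Completion times:
  J1: C=4, w×C=3×4=12
  J2: C=9, w×C=2×9=18
  J3: C=28, w×C=5×28=140
Sum w×C = 170
Sum w = 10
Weighted avg = 170/10
= 17.00


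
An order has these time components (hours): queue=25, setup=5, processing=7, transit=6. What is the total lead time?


Lead time = queue + setup + processing + transit
= 25 + 5 + 7 + 6
= 43 hours


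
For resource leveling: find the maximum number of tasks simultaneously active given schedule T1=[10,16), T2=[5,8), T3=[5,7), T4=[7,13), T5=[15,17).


Check each time point for overlaps:
  t=5: 2 tasks active (T2, T3)
Max concurrent = 2


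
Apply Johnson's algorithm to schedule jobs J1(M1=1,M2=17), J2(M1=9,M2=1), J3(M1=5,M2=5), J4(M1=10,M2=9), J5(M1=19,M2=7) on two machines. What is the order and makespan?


Johnson's rule:
Group 1 (M1≤M2, sort by M1): ['J1', 'J3']
Group 2 (M1>M2, sort desc M2): ['J4', 'J5', 'J2']
Sequence: J1 → J3 → J4 → J5 → J2
Makespan calculation:
  J1: M1 done=1, M2 done=18
  J3: M1 done=6, M2 done=23
  J4: M1 done=16, M2 done=32
  J5: M1 done=35, M2 done=42
  J2: M1 done=44, M2 done=45
= Sequence: J1 → J3 → J4 → J5 → J2, Makespan: 45


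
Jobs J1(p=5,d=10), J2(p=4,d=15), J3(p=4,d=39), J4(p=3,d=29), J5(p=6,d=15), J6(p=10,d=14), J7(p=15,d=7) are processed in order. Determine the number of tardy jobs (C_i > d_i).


Completion vs due date:
  J1: C=5, d=10 → on time
  J2: C=9, d=15 → on time
  J3: C=13, d=39 → on time
  J4: C=16, d=29 → on time
  J5: C=22, d=15 → TARDY
  J6: C=32, d=14 → TARDY
  J7: C=47, d=7 → TARDY
Tardy jobs: J5, J6, J7
Count = 3


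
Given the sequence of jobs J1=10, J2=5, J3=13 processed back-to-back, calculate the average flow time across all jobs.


Completion times:
  J1: completes at 10
  J2: completes at 15
  J3: completes at 28
Sum = 53
Average = 53/3
= 17.67


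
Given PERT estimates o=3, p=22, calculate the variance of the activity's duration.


σ² = ((p - o) / 6)² = (p - o)² / 36
= (22 - 3)² / 36
= 19² / 36
= 361 / 36
= 10.0278


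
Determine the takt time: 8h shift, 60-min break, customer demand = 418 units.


Available = 8×60 - 60 = 420 min
Takt time = 420 / 418
= 1.00 min/unit


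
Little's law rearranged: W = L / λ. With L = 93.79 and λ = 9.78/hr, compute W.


Little's law: L = λW → W = L / λ
= 93.79 / 9.78
= 9.59 hours


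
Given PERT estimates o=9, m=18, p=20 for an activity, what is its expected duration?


te = (o + 4m + p) / 6
= (9 + 4×18 + 20) / 6
= (9 + 72 + 20) / 6
= 101 / 6
= 16.83


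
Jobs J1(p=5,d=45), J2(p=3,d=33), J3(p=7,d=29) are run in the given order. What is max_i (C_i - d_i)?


Lateness per job (L = C - d):
  J1: C=5, d=45, L=-40
  J2: C=8, d=33, L=-25
  J3: C=15, d=29, L=-14
Lmax = max(-40, -25, -14)
= -14


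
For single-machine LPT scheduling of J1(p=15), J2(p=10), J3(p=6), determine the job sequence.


LPT: sort by longest processing time first
  J1: p=15
  J2: p=10
  J3: p=6
Order: J1 → J2 → J3


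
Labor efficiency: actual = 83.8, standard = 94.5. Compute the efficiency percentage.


Efficiency = (actual / standard) × 100
= (83.8 / 94.5) × 100
= 88.7%


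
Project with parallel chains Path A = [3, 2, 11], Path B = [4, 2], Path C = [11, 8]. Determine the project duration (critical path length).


Path A: 3 + 2 + 11 = 16
Path B: 4 + 2 = 6
Path C: 11 + 8 = 19
Critical path = longest = max(16, 6, 19)
= 19 (Path C)


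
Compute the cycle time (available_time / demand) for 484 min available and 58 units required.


Cycle time = available time / demand
= 484 / 58
= 8.34 min/unit


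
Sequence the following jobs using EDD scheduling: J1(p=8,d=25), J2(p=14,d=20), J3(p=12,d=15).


EDD: sort by earliest due date
  J3: d=15, p=12
  J2: d=20, p=14
  J1: d=25, p=8
Order: J3 → J2 → J1


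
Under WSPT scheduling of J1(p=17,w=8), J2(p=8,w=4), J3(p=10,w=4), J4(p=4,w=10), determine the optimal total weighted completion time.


WSPT order (by p/w): J4 → J2 → J1 → J3
  J4: C=4, w·C=10×4=40
  J2: C=12, w·C=4×12=48
  J1: C=29, w·C=8×29=232
  J3: C=39, w·C=4×39=156
Σ w·C = 476
= 476


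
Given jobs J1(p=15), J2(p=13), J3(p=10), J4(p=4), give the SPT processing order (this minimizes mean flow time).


SPT: sort by shortest processing time
  J4: p=4
  J3: p=10
  J2: p=13
  J1: p=15
Order: J4 → J3 → J2 → J1


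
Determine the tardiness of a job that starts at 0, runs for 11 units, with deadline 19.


Completion = start + processing = 0 + 11 = 11
Tardiness = max(0, C - d) = max(0, 11 - 19)
= max(0, -8)
= 0


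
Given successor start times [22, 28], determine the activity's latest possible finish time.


LF = min of all successor start times
Successors start at: [22, 28]
LF = min(22, 28)
= 22


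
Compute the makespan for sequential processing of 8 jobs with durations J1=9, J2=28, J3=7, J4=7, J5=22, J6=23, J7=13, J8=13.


Sequential makespan: sum all processing times
= 9 + 28 + 7 + 7 + 22 + 23 + 13 + 13
= 122 time units


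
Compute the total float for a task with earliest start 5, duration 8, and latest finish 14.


EF = ES + duration = 5 + 8 = 13
LS = LF - duration = 14 - 8 = 6
Total Float = LF - EF = 14 - 13
(or LS - ES = 6 - 5)
= 1


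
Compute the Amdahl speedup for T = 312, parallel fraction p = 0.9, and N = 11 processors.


Amdahl's law: T_p = T × ((1-p) + p/N)
= 312 × ((1-0.9) + 0.9/11)
= 312 × (0.10 + 0.0818)
= 312 × 0.1818
= 56.73
Speedup = 312/56.73
= 5.50×


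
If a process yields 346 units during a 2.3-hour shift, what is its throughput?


Throughput = units / time
= 346 / 2.3
= 150.4 units/hour


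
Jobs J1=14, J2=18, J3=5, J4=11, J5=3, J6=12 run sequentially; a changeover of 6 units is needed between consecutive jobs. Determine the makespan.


Makespan = Σ processing + (n-1) × setup
= (14 + 18 + 5 + 11 + 3 + 12) + (6-1)×6
= 63 + 30
= 93 time units


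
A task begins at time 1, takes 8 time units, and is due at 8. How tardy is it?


Completion = start + processing = 1 + 8 = 9
Tardiness = max(0, C - d) = max(0, 9 - 8)
= max(0, 1)
= 1


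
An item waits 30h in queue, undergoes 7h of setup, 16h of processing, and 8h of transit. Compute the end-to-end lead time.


Lead time = queue + setup + processing + transit
= 30 + 7 + 16 + 8
= 61 hours


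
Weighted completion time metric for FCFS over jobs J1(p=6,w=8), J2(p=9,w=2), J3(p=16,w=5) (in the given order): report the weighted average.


Completion times:
  J1: C=6, w×C=8×6=48
  J2: C=15, w×C=2×15=30
  J3: C=31, w×C=5×31=155
Sum w×C = 233
Sum w = 15
Weighted avg = 233/15
= 15.53


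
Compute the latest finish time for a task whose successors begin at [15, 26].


LF = min of all successor start times
Successors start at: [15, 26]
LF = min(15, 26)
= 15


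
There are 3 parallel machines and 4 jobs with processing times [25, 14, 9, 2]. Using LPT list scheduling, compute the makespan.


Jobs (LPT sorted): [25, 14, 9, 2]
Machines: 3
  J=25 → Machine 1 (load: 0+25=25)
  J=14 → Machine 2 (load: 0+14=14)
  J=9 → Machine 3 (load: 0+9=9)
  J=2 → Machine 3 (load: 9+2=11)
Machine loads: [25, 14, 11]
Makespan = max = 25 time units


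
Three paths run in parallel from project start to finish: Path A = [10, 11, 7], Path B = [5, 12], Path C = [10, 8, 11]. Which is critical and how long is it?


Path A: 10 + 11 + 7 = 28
Path B: 5 + 12 = 17
Path C: 10 + 8 + 11 = 29
Critical path = longest = max(28, 17, 29)
= 29 (Path C)


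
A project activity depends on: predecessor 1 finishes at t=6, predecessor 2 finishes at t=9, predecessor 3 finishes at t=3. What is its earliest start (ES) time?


ES = max of all predecessor completion times
Predecessors: [6, 9, 3]
ES = max(6, 9, 3)
= 9


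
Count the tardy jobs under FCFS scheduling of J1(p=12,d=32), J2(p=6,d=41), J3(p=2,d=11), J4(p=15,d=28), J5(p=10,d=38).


Completion vs due date:
  J1: C=12, d=32 → on time
  J2: C=18, d=41 → on time
  J3: C=20, d=11 → TARDY
  J4: C=35, d=28 → TARDY
  J5: C=45, d=38 → TARDY
Tardy jobs: J3, J4, J5
Count = 3


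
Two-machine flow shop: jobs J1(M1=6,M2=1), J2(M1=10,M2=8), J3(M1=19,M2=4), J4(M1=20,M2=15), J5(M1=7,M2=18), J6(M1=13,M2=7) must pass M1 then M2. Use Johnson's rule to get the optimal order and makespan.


Johnson's rule:
Group 1 (M1≤M2, sort by M1): ['J5']
Group 2 (M1>M2, sort desc M2): ['J4', 'J2', 'J6', 'J3', 'J1']
Sequence: J5 → J4 → J2 → J6 → J3 → J1
Makespan calculation:
  J5: M1 done=7, M2 done=25
  J4: M1 done=27, M2 done=42
  J2: M1 done=37, M2 done=50
  J6: M1 done=50, M2 done=57
  J3: M1 done=69, M2 done=73
  J1: M1 done=75, M2 done=76
= Sequence: J5 → J4 → J2 → J6 → J3 → J1, Makespan: 76


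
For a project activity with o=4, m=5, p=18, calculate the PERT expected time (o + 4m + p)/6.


te = (o + 4m + p) / 6
= (4 + 4×5 + 18) / 6
= (4 + 20 + 18) / 6
= 42 / 6
= 7.00


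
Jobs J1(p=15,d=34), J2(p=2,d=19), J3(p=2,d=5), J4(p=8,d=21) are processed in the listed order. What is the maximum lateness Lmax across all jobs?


Lateness per job (L = C - d):
  J1: C=15, d=34, L=-19
  J2: C=17, d=19, L=-2
  J3: C=19, d=5, L=14
  J4: C=27, d=21, L=6
Lmax = max(-19, -2, 14, 6)
= 14


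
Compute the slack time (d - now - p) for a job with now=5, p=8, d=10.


Slack = due - current_time - processing
= 10 - 5 - 8
= -3


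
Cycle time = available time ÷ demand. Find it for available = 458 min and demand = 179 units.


Cycle time = available time / demand
= 458 / 179
= 2.56 min/unit


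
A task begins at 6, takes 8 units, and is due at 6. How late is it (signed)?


Completion = 6 + 8 = 14
Lateness = C - d = 14 - 6
= 8


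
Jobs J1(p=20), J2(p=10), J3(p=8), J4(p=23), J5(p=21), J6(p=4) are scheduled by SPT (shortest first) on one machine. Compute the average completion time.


SPT order: J6 → J3 → J2 → J1 → J5 → J4
Completion times:
  J6: C=4
  J3: C=12
  J2: C=22
  J1: C=42
  J5: C=63
  J4: C=86
Sum = 229, n = 6
Mean flow = 229/6
= 38.17


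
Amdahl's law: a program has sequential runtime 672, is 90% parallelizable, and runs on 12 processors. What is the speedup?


Amdahl's law: T_p = T × ((1-p) + p/N)
= 672 × ((1-0.9) + 0.9/12)
= 672 × (0.10 + 0.0750)
= 672 × 0.1750
= 117.60
Speedup = 672/117.60
= 5.71×


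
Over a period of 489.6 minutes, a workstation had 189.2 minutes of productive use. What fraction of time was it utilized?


Utilization = busy / total × 100
= 189.2 / 489.6 × 100
= 38.6%


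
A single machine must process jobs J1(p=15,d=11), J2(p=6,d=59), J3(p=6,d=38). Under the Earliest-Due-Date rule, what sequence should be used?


EDD: sort by earliest due date
  J1: d=11, p=15
  J3: d=38, p=6
  J2: d=59, p=6
Order: J1 → J3 → J2


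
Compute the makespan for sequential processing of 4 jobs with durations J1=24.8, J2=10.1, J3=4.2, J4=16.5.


Sequential makespan: sum all processing times
= 24.8 + 10.1 + 4.2 + 16.5
= 55.6 time units


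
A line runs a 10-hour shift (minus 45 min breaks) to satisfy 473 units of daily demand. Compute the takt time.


Available = 10×60 - 45 = 555 min
Takt time = 555 / 473
= 1.17 min/unit


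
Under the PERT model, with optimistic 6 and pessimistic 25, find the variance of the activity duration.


σ² = ((p - o) / 6)² = (p - o)² / 36
= (25 - 6)² / 36
= 19² / 36
= 361 / 36
= 10.0278


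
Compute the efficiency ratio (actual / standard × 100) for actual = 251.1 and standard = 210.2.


Efficiency = (actual / standard) × 100
= (251.1 / 210.2) × 100
= 119.5%


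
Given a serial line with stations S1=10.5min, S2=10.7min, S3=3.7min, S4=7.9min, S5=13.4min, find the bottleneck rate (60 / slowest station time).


Bottleneck = longest station time
Station times: [10.5, 10.7, 3.7, 7.9, 13.4]
Max = 13.4 min
Rate = 60 / 13.4
= 4.48 units/hour (bottleneck: 13.4min)


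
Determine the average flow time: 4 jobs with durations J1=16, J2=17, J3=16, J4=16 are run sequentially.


Completion times:
  J1: completes at 16
  J2: completes at 33
  J3: completes at 49
  J4: completes at 65
Sum = 163
Average = 163/4
= 40.75


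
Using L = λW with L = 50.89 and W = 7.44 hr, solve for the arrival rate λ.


Little's law: L = λW → λ = L / W
= 50.89 / 7.44
= 6.84 per hour


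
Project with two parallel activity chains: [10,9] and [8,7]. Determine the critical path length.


Path A: 10 + 9 = 19
Path B: 8 + 7 = 15
Critical path = longest = max(19, 15)
= 19 (Path A)


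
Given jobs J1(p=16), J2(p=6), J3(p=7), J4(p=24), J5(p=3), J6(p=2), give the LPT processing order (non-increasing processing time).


LPT: sort by longest processing time first
  J4: p=24
  J1: p=16
  J3: p=7
  J2: p=6
  J5: p=3
  J6: p=2
Order: J4 → J1 → J3 → J2 → J5 → J6


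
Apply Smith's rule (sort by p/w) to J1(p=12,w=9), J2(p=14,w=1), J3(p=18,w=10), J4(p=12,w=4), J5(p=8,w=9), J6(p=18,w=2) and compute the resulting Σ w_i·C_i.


WSPT order (by p/w): J5 → J1 → J3 → J4 → J6 → J2
  J5: C=8, w·C=9×8=72
  J1: C=20, w·C=9×20=180
  J3: C=38, w·C=10×38=380
  J4: C=50, w·C=4×50=200
  J6: C=68, w·C=2×68=136
  J2: C=82, w·C=1×82=82
Σ w·C = 1050
= 1050


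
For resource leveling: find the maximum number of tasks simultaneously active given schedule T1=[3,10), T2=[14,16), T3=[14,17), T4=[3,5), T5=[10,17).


Check each time point for overlaps:
  t=14: 3 tasks active (T2, T3, T5)
Max concurrent = 3


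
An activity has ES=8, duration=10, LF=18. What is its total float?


EF = ES + duration = 8 + 10 = 18
LS = LF - duration = 18 - 10 = 8
Total Float = LF - EF = 18 - 18
(or LS - ES = 8 - 8)
= 0


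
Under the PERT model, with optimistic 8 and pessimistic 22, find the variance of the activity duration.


σ² = ((p - o) / 6)² = (p - o)² / 36
= (22 - 8)² / 36
= 14² / 36
= 196 / 36
= 5.4444


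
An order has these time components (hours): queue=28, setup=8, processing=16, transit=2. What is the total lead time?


Lead time = queue + setup + processing + transit
= 28 + 8 + 16 + 2
= 54 hours


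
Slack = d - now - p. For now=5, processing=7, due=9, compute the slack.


Slack = due - current_time - processing
= 9 - 5 - 7
= -3


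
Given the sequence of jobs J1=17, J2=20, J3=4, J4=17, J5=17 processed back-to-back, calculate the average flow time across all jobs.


Completion times:
  J1: completes at 17
  J2: completes at 37
  J3: completes at 41
  J4: completes at 58
  J5: completes at 75
Sum = 228
Average = 228/5
= 45.60


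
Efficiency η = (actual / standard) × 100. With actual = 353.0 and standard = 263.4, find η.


Efficiency = (actual / standard) × 100
= (353.0 / 263.4) × 100
= 134.0%


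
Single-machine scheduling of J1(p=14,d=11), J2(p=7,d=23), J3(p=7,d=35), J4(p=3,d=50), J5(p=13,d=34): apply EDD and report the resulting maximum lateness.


EDD order: J1 → J2 → J5 → J3 → J4
Completion and lateness:
  J1: C=14, d=11, L=14-11=3
  J2: C=21, d=23, L=21-23=-2
  J5: C=34, d=34, L=34-34=0
  J3: C=41, d=35, L=41-35=6
  J4: C=44, d=50, L=44-50=-6
Lmax = max(3, -2, 0, 6, -6)
= 6


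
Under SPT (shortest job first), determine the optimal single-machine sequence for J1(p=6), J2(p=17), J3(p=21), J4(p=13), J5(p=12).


SPT: sort by shortest processing time
  J1: p=6
  J5: p=12
  J4: p=13
  J2: p=17
  J3: p=21
Order: J1 → J5 → J4 → J2 → J3


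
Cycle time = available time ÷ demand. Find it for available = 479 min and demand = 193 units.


Cycle time = available time / demand
= 479 / 193
= 2.48 min/unit


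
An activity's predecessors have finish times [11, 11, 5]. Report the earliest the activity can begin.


ES = max of all predecessor completion times
Predecessors: [11, 11, 5]
ES = max(11, 11, 5)
= 11


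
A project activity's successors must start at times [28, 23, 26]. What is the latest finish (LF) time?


LF = min of all successor start times
Successors start at: [28, 23, 26]
LF = min(28, 23, 26)
= 23


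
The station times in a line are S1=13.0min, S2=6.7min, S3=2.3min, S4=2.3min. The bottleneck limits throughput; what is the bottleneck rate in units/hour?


Bottleneck = longest station time
Station times: [13.0, 6.7, 2.3, 2.3]
Max = 13.0 min
Rate = 60 / 13.0
= 4.62 units/hour (bottleneck: 13.0min)


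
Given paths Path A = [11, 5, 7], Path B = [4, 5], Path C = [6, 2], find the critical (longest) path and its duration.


Path A: 11 + 5 + 7 = 23
Path B: 4 + 5 = 9
Path C: 6 + 2 = 8
Critical path = longest = max(23, 9, 8)
= 23 (Path A)


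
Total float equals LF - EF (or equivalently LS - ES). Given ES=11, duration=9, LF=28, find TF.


EF = ES + duration = 11 + 9 = 20
LS = LF - duration = 28 - 9 = 19
Total Float = LF - EF = 28 - 20
(or LS - ES = 19 - 11)
= 8


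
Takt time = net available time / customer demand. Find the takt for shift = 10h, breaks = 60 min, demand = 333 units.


Available = 10×60 - 60 = 540 min
Takt time = 540 / 333
= 1.62 min/unit


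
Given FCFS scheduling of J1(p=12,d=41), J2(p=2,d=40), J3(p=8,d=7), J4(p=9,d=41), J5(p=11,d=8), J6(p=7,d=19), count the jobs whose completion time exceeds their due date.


Completion vs due date:
  J1: C=12, d=41 → on time
  J2: C=14, d=40 → on time
  J3: C=22, d=7 → TARDY
  J4: C=31, d=41 → on time
  J5: C=42, d=8 → TARDY
  J6: C=49, d=19 → TARDY
Tardy jobs: J3, J5, J6
Count = 3


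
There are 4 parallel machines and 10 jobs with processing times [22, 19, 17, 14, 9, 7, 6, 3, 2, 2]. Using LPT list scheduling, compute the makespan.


Jobs (LPT sorted): [22, 19, 17, 14, 9, 7, 6, 3, 2, 2]
Machines: 4
  J=22 → Machine 1 (load: 0+22=22)
  J=19 → Machine 2 (load: 0+19=19)
  J=17 → Machine 3 (load: 0+17=17)
  J=14 → Machine 4 (load: 0+14=14)
  J=9 → Machine 4 (load: 14+9=23)
  J=7 → Machine 3 (load: 17+7=24)
  J=6 → Machine 2 (load: 19+6=25)
  J=3 → Machine 1 (load: 22+3=25)
  J=2 → Machine 4 (load: 23+2=25)
  J=2 → Machine 3 (load: 24+2=26)
Machine loads: [25, 25, 26, 25]
Makespan = max = 26 time units


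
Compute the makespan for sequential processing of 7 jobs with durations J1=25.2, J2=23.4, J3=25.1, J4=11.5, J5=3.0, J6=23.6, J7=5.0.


Sequential makespan: sum all processing times
= 25.2 + 23.4 + 25.1 + 11.5 + 3.0 + 23.6 + 5.0
= 116.8 time units


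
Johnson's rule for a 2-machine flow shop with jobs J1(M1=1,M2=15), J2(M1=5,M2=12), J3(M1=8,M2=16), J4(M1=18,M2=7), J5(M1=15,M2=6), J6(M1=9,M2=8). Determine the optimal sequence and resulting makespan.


Johnson's rule:
Group 1 (M1≤M2, sort by M1): ['J1', 'J2', 'J3']
Group 2 (M1>M2, sort desc M2): ['J6', 'J4', 'J5']
Sequence: J1 → J2 → J3 → J6 → J4 → J5
Makespan calculation:
  J1: M1 done=1, M2 done=16
  J2: M1 done=6, M2 done=28
  J3: M1 done=14, M2 done=44
  J6: M1 done=23, M2 done=52
  J4: M1 done=41, M2 done=59
  J5: M1 done=56, M2 done=65
= Sequence: J1 → J2 → J3 → J6 → J4 → J5, Makespan: 65


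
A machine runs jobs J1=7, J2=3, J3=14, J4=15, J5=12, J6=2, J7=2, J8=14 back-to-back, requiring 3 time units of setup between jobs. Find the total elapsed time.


Makespan = Σ processing + (n-1) × setup
= (7 + 3 + 14 + 15 + 12 + 2 + 2 + 14) + (8-1)×3
= 69 + 21
= 90 time units


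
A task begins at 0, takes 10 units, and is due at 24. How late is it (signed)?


Completion = 0 + 10 = 10
Lateness = C - d = 10 - 24
= -14


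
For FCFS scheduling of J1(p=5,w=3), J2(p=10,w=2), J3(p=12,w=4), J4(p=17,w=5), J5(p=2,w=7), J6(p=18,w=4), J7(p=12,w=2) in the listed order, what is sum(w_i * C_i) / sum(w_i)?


Completion times:
  J1: C=5, w×C=3×5=15
  J2: C=15, w×C=2×15=30
  J3: C=27, w×C=4×27=108
  J4: C=44, w×C=5×44=220
  J5: C=46, w×C=7×46=322
  J6: C=64, w×C=4×64=256
  J7: C=76, w×C=2×76=152
Sum w×C = 1103
Sum w = 27
Weighted avg = 1103/27
= 40.85


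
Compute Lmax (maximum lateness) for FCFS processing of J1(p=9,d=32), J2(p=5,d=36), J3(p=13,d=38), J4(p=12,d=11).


Lateness per job (L = C - d):
  J1: C=9, d=32, L=-23
  J2: C=14, d=36, L=-22
  J3: C=27, d=38, L=-11
  J4: C=39, d=11, L=28
Lmax = max(-23, -22, -11, 28)
= 28


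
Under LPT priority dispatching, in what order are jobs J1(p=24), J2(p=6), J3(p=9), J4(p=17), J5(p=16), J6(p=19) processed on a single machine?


LPT: sort by longest processing time first
  J1: p=24
  J6: p=19
  J4: p=17
  J5: p=16
  J3: p=9
  J2: p=6
Order: J1 → J6 → J4 → J5 → J3 → J2


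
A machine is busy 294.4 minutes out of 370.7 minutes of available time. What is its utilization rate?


Utilization = busy / total × 100
= 294.4 / 370.7 × 100
= 79.4%


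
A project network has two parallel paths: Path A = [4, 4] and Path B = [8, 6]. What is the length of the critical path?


Path A: 4 + 4 = 8
Path B: 8 + 6 = 14
Critical path = longest = max(8, 14)
= 14 (Path B)


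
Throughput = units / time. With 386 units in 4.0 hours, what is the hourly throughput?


Throughput = units / time
= 386 / 4.0
= 96.5 units/hour


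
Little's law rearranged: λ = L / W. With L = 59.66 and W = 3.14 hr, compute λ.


Little's law: L = λW → λ = L / W
= 59.66 / 3.14
= 19.00 per hour


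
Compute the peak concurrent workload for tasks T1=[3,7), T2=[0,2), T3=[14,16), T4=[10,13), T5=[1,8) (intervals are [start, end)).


Check each time point for overlaps:
  t=1: 2 tasks active (T2, T5)
Max concurrent = 2


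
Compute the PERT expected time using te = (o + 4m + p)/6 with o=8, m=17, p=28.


te = (o + 4m + p) / 6
= (8 + 4×17 + 28) / 6
= (8 + 68 + 28) / 6
= 104 / 6
= 17.33


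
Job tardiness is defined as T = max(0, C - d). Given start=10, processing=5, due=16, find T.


Completion = start + processing = 10 + 5 = 15
Tardiness = max(0, C - d) = max(0, 15 - 16)
= max(0, -1)
= 0


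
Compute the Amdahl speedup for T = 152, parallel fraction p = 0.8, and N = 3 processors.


Amdahl's law: T_p = T × ((1-p) + p/N)
= 152 × ((1-0.8) + 0.8/3)
= 152 × (0.20 + 0.2667)
= 152 × 0.4667
= 70.93
Speedup = 152/70.93
= 2.14×


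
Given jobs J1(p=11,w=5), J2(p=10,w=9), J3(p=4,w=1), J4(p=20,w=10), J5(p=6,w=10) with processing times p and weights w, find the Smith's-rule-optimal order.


WSPT (Smith's rule): sort by p/w ascending
  J5: p/w = 6/10 = 0.600
  J2: p/w = 10/9 = 1.111
  J4: p/w = 20/10 = 2.000
  J1: p/w = 11/5 = 2.200
  J3: p/w = 4/1 = 4.000
Order: J5 → J2 → J4 → J1 → J3


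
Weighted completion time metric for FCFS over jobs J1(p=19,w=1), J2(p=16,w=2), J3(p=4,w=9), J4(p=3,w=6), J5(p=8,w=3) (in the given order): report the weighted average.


Completion times:
  J1: C=19, w×C=1×19=19
  J2: C=35, w×C=2×35=70
  J3: C=39, w×C=9×39=351
  J4: C=42, w×C=6×42=252
  J5: C=50, w×C=3×50=150
Sum w×C = 842
Sum w = 21
Weighted avg = 842/21
= 40.10


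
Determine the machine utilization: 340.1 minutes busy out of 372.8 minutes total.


Utilization = busy / total × 100
= 340.1 / 372.8 × 100
= 91.2%


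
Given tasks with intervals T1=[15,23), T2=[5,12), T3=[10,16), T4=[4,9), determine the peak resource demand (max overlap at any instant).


Check each time point for overlaps:
  t=5: 2 tasks active (T2, T4)
Max concurrent = 2


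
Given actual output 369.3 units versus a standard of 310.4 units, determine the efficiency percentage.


Efficiency = (actual / standard) × 100
= (369.3 / 310.4) × 100
= 119.0%


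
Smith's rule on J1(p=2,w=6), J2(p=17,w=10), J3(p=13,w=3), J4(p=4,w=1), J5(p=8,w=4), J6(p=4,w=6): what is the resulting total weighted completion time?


WSPT order (by p/w): J1 → J6 → J2 → J5 → J4 → J3
  J1: C=2, w·C=6×2=12
  J6: C=6, w·C=6×6=36
  J2: C=23, w·C=10×23=230
  J5: C=31, w·C=4×31=124
  J4: C=35, w·C=1×35=35
  J3: C=48, w·C=3×48=144
Σ w·C = 581
= 581


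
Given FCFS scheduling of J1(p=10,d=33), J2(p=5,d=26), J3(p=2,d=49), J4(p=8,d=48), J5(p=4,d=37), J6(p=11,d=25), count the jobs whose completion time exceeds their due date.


Completion vs due date:
  J1: C=10, d=33 → on time
  J2: C=15, d=26 → on time
  J3: C=17, d=49 → on time
  J4: C=25, d=48 → on time
  J5: C=29, d=37 → on time
  J6: C=40, d=25 → TARDY
Tardy jobs: J6
Count = 1


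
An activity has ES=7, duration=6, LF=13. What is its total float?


EF = ES + duration = 7 + 6 = 13
LS = LF - duration = 13 - 6 = 7
Total Float = LF - EF = 13 - 13
(or LS - ES = 7 - 7)
= 0


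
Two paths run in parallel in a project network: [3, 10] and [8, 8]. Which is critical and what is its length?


Path A: 3 + 10 = 13
Path B: 8 + 8 = 16
Critical path = longest = max(13, 16)
= 16 (Path B)


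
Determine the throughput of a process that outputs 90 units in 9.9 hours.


Throughput = units / time
= 90 / 9.9
= 9.1 units/hour


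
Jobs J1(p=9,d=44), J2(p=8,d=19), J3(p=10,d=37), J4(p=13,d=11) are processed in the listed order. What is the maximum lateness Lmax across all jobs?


Lateness per job (L = C - d):
  J1: C=9, d=44, L=-35
  J2: C=17, d=19, L=-2
  J3: C=27, d=37, L=-10
  J4: C=40, d=11, L=29
Lmax = max(-35, -2, -10, 29)
= 29


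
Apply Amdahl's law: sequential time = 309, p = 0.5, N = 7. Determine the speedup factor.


Amdahl's law: T_p = T × ((1-p) + p/N)
= 309 × ((1-0.5) + 0.5/7)
= 309 × (0.50 + 0.0714)
= 309 × 0.5714
= 176.57
Speedup = 309/176.57
= 1.75×


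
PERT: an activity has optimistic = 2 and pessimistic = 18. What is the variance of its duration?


σ² = ((p - o) / 6)² = (p - o)² / 36
= (18 - 2)² / 36
= 16² / 36
= 256 / 36
= 7.1111


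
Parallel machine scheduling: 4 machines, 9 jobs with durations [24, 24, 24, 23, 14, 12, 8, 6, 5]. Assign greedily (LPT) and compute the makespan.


Jobs (LPT sorted): [24, 24, 24, 23, 14, 12, 8, 6, 5]
Machines: 4
  J=24 → Machine 1 (load: 0+24=24)
  J=24 → Machine 2 (load: 0+24=24)
  J=24 → Machine 3 (load: 0+24=24)
  J=23 → Machine 4 (load: 0+23=23)
  J=14 → Machine 4 (load: 23+14=37)
  J=12 → Machine 1 (load: 24+12=36)
  J=8 → Machine 2 (load: 24+8=32)
  J=6 → Machine 3 (load: 24+6=30)
  J=5 → Machine 3 (load: 30+5=35)
Machine loads: [36, 32, 35, 37]
Makespan = max = 37 time units


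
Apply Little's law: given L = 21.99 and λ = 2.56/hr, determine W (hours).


Little's law: L = λW → W = L / λ
= 21.99 / 2.56
= 8.59 hours


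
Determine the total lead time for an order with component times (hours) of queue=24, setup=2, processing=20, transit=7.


Lead time = queue + setup + processing + transit
= 24 + 2 + 20 + 7
= 53 hours


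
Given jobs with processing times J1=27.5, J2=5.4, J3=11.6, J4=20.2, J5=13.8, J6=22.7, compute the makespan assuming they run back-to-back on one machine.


Sequential makespan: sum all processing times
= 27.5 + 5.4 + 11.6 + 20.2 + 13.8 + 22.7
= 101.2 time units


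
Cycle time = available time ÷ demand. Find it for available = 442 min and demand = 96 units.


Cycle time = available time / demand
= 442 / 96
= 4.60 min/unit


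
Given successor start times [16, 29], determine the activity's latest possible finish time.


LF = min of all successor start times
Successors start at: [16, 29]
LF = min(16, 29)
= 16


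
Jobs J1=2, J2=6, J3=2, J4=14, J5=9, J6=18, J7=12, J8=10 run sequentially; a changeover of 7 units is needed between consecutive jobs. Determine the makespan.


Makespan = Σ processing + (n-1) × setup
= (2 + 6 + 2 + 14 + 9 + 18 + 12 + 10) + (8-1)×7
= 73 + 49
= 122 time units


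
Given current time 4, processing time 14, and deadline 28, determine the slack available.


Slack = due - current_time - processing
= 28 - 4 - 14
= 10


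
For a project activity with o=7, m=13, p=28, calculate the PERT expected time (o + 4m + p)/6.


te = (o + 4m + p) / 6
= (7 + 4×13 + 28) / 6
= (7 + 52 + 28) / 6
= 87 / 6
= 14.50


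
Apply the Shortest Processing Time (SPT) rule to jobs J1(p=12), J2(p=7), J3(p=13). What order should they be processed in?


SPT: sort by shortest processing time
  J2: p=7
  J1: p=12
  J3: p=13
Order: J2 → J1 → J3


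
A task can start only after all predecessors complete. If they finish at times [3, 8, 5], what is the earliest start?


ES = max of all predecessor completion times
Predecessors: [3, 8, 5]
ES = max(3, 8, 5)
= 8


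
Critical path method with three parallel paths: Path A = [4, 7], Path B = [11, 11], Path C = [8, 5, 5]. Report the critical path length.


Path A: 4 + 7 = 11
Path B: 11 + 11 = 22
Path C: 8 + 5 + 5 = 18
Critical path = longest = max(11, 22, 18)
= 22 (Path B)


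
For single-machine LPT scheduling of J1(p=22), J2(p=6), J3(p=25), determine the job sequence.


LPT: sort by longest processing time first
  J3: p=25
  J1: p=22
  J2: p=6
Order: J3 → J1 → J2


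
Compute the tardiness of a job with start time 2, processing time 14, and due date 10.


Completion = start + processing = 2 + 14 = 16
Tardiness = max(0, C - d) = max(0, 16 - 10)
= max(0, 6)
= 6


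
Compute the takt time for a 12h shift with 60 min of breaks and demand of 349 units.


Available = 12×60 - 60 = 660 min
Takt time = 660 / 349
= 1.89 min/unit


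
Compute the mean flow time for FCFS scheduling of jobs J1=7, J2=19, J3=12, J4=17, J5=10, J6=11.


Completion times:
  J1: completes at 7
  J2: completes at 26
  J3: completes at 38
  J4: completes at 55
  J5: completes at 65
  J6: completes at 76
Sum = 267
Average = 267/6
= 44.50


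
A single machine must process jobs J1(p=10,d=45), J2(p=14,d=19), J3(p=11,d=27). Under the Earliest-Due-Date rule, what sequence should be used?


EDD: sort by earliest due date
  J2: d=19, p=14
  J3: d=27, p=11
  J1: d=45, p=10
Order: J2 → J3 → J1


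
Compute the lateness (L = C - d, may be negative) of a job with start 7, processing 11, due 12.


Completion = 7 + 11 = 18
Lateness = C - d = 18 - 12
= 6


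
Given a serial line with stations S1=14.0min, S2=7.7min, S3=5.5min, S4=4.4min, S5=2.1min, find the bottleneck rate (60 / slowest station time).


Bottleneck = longest station time
Station times: [14.0, 7.7, 5.5, 4.4, 2.1]
Max = 14.0 min
Rate = 60 / 14.0
= 4.29 units/hour (bottleneck: 14.0min)


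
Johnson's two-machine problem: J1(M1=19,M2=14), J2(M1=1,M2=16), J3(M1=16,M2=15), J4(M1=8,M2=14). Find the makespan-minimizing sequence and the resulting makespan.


Johnson's rule:
Group 1 (M1≤M2, sort by M1): ['J2', 'J4']
Group 2 (M1>M2, sort desc M2): ['J3', 'J1']
Sequence: J2 → J4 → J3 → J1
Makespan calculation:
  J2: M1 done=1, M2 done=17
  J4: M1 done=9, M2 done=31
  J3: M1 done=25, M2 done=46
  J1: M1 done=44, M2 done=60
= Sequence: J2 → J4 → J3 → J1, Makespan: 60


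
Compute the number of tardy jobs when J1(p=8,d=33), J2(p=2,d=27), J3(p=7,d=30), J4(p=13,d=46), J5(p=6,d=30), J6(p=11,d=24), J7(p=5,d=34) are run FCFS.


Completion vs due date:
  J1: C=8, d=33 → on time
  J2: C=10, d=27 → on time
  J3: C=17, d=30 → on time
  J4: C=30, d=46 → on time
  J5: C=36, d=30 → TARDY
  J6: C=47, d=24 → TARDY
  J7: C=52, d=34 → TARDY
Tardy jobs: J5, J6, J7
Count = 3


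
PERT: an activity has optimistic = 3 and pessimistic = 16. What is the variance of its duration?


σ² = ((p - o) / 6)² = (p - o)² / 36
= (16 - 3)² / 36
= 13² / 36
= 169 / 36
= 4.6944


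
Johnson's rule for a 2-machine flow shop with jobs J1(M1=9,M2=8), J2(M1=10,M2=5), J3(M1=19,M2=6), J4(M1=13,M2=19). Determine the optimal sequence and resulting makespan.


Johnson's rule:
Group 1 (M1≤M2, sort by M1): ['J4']
Group 2 (M1>M2, sort desc M2): ['J1', 'J3', 'J2']
Sequence: J4 → J1 → J3 → J2
Makespan calculation:
  J4: M1 done=13, M2 done=32
  J1: M1 done=22, M2 done=40
  J3: M1 done=41, M2 done=47
  J2: M1 done=51, M2 done=56
= Sequence: J4 → J1 → J3 → J2, Makespan: 56


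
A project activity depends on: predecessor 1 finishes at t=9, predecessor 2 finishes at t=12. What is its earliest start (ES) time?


ES = max of all predecessor completion times
Predecessors: [9, 12]
ES = max(9, 12)
= 12


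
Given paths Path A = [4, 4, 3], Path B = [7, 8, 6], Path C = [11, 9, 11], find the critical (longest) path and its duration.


Path A: 4 + 4 + 3 = 11
Path B: 7 + 8 + 6 = 21
Path C: 11 + 9 + 11 = 31
Critical path = longest = max(11, 21, 31)
= 31 (Path C)


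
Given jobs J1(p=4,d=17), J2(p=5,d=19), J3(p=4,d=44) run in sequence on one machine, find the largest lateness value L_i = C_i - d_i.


Lateness per job (L = C - d):
  J1: C=4, d=17, L=-13
  J2: C=9, d=19, L=-10
  J3: C=13, d=44, L=-31
Lmax = max(-13, -10, -31)
= -10


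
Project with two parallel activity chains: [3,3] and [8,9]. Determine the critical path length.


Path A: 3 + 3 = 6
Path B: 8 + 9 = 17
Critical path = longest = max(6, 17)
= 17 (Path B)


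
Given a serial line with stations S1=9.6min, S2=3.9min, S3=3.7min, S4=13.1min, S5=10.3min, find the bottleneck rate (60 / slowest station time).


Bottleneck = longest station time
Station times: [9.6, 3.9, 3.7, 13.1, 10.3]
Max = 13.1 min
Rate = 60 / 13.1
= 4.58 units/hour (bottleneck: 13.1min)


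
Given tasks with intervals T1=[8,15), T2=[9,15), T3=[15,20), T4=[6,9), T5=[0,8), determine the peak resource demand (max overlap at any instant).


Check each time point for overlaps:
  t=6: 2 tasks active (T4, T5)
Max concurrent = 2


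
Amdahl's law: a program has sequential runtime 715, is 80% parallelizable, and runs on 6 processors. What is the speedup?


Amdahl's law: T_p = T × ((1-p) + p/N)
= 715 × ((1-0.8) + 0.8/6)
= 715 × (0.20 + 0.1333)
= 715 × 0.3333
= 238.33
Speedup = 715/238.33
= 3.00×


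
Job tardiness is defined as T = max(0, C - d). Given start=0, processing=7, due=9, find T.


Completion = start + processing = 0 + 7 = 7
Tardiness = max(0, C - d) = max(0, 7 - 9)
= max(0, -2)
= 0


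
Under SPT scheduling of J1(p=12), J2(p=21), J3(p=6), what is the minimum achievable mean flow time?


SPT order: J3 → J1 → J2
Completion times:
  J3: C=6
  J1: C=18
  J2: C=39
Sum = 63, n = 3
Mean flow = 63/3
= 21.00


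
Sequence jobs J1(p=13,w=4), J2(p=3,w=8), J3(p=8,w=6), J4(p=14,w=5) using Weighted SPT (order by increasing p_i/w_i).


WSPT (Smith's rule): sort by p/w ascending
  J2: p/w = 3/8 = 0.375
  J3: p/w = 8/6 = 1.333
  J4: p/w = 14/5 = 2.800
  J1: p/w = 13/4 = 3.250
Order: J2 → J3 → J4 → J1


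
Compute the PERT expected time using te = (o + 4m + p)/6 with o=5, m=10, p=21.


te = (o + 4m + p) / 6
= (5 + 4×10 + 21) / 6
= (5 + 40 + 21) / 6
= 66 / 6
= 11.00


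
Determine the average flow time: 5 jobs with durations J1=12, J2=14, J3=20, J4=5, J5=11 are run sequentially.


Completion times:
  J1: completes at 12
  J2: completes at 26
  J3: completes at 46
  J4: completes at 51
  J5: completes at 62
Sum = 197
Average = 197/5
= 39.40


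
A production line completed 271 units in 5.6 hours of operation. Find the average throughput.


Throughput = units / time
= 271 / 5.6
= 48.4 units/hour


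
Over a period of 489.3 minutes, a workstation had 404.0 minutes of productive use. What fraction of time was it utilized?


Utilization = busy / total × 100
= 404.0 / 489.3 × 100
= 82.6%


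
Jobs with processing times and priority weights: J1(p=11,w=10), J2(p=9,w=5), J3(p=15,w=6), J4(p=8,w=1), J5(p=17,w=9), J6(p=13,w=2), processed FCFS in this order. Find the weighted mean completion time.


Completion times:
  J1: C=11, w×C=10×11=110
  J2: C=20, w×C=5×20=100
  J3: C=35, w×C=6×35=210
  J4: C=43, w×C=1×43=43
  J5: C=60, w×C=9×60=540
  J6: C=73, w×C=2×73=146
Sum w×C = 1149
Sum w = 33
Weighted avg = 1149/33
= 34.82


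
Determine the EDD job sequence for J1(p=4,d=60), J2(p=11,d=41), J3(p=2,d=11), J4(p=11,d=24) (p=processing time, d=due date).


EDD: sort by earliest due date
  J3: d=11, p=2
  J4: d=24, p=11
  J2: d=41, p=11
  J1: d=60, p=4
Order: J3 → J4 → J2 → J1


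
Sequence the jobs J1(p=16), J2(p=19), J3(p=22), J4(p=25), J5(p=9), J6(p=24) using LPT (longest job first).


LPT: sort by longest processing time first
  J4: p=25
  J6: p=24
  J3: p=22
  J2: p=19
  J1: p=16
  J5: p=9
Order: J4 → J6 → J3 → J2 → J1 → J5


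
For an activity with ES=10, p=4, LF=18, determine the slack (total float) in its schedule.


EF = ES + duration = 10 + 4 = 14
LS = LF - duration = 18 - 4 = 14
Total Float = LF - EF = 18 - 14
(or LS - ES = 14 - 10)
= 4


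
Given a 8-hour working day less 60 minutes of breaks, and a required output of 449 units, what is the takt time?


Available = 8×60 - 60 = 420 min
Takt time = 420 / 449
= 0.94 min/unit


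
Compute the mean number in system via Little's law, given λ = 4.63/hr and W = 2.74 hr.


Little's law: L = λ × W
= 4.63 × 2.74
= 12.69
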